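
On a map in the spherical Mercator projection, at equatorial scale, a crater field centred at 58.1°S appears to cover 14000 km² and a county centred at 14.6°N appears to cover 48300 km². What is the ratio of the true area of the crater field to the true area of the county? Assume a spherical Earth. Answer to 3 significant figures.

On Mercator the areal scale is sec²φ, so true area = apparent × cos²φ.
True area of crater field: 14000 × cos²(58.1°) = 14000 × 0.2792 = 3909 km².
True area of county: 48300 × cos²(14.6°) = 48300 × 0.9365 = 45230 km².
Ratio = 3909 / 45230 ≈ 0.0864.

0.0864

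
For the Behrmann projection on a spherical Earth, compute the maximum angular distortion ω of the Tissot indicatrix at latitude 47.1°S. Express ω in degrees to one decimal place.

The Behrmann projection is cylindrical equal-area with φ₀ = 30°. Cylindrical equal-area (φ₀ = 30°): h = cos φ / cos 30° along meridians, k = cos 30° / cos φ along parallels; h·k = 1.
At 47.1°: h = 0.7860, k = 1.272; principal scales a = 1.272, b = 0.7860.
sin(ω/2) = (a − b)/(a + b) = 0.4862/2.058 = 0.2362, so ω = 2 arcsin(0.2362) ≈ 27.3°.

27.3°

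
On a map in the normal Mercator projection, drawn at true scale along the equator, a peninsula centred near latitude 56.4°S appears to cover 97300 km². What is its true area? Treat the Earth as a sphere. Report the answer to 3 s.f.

29800 km²

Mercator is conformal, so the point scale is isotropic: h = k = sec φ = 1/cos φ.
Areal scale = k² = sec²φ = 1/cos²(56.4°) = 1/0.5534² = 3.265.
True area = apparent / (areal scale) = 97300 / 3.265 ≈ 29800 km².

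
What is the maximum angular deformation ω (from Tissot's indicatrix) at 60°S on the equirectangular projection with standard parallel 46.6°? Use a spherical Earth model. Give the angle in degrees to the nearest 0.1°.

The equidistant cylindrical projection with φ₀ = 46.6° has h = 1 (meridians true) and k = cos φ₀ / cos φ along parallels.
At 60°: h = 1.000, k = 1.374; principal scales a = 1.374, b = 1.000.
sin(ω/2) = (a − b)/(a + b) = 0.3742/2.374 = 0.1576, so ω = 2 arcsin(0.1576) ≈ 18.1°.

18.1°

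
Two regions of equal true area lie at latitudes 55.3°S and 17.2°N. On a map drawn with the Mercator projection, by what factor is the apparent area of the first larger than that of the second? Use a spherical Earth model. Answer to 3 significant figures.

Mercator is conformal with k = sec φ, so areal scale = k² = sec²φ.
At 55.3°: sec²(55.3°) = 1/0.5693² = 3.086.
At 17.2°: sec²(17.2°) = 1/0.9553² = 1.096.
Ratio = 3.086/1.096 = cos²(17.2°)/cos²(55.3°) ≈ 2.82.

2.82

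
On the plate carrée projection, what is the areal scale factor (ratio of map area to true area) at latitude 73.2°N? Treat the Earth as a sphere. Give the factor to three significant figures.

In the plate carrée (x = Rλ, y = Rφ), meridians are true-scale (h = 1) and parallels are stretched by k = sec φ.
Areal scale = h·k = 1 × sec φ; at 73.2°, h = 1.000, k = 3.460, so h·k = 3.460.

3.46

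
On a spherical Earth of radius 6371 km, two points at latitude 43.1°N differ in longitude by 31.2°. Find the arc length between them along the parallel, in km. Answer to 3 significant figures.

Arc length along a parallel = R cos φ · Δλ (with Δλ in radians).
= 6371 × cos 43.1° × (31.2° × π/180) = 6371 × 0.7302 × 0.5445 ≈ 2530 km.

2530 km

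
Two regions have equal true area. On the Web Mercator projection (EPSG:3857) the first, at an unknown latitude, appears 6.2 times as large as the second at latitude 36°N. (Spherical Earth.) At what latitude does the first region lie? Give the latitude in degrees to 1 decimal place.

Mercator areal scale is sec²φ, so apparent-area ratio = sec²φ₁ / sec²φ₂ = cos²φ₂ / cos²φ₁.
cos²φ₂ / cos²φ₁ = 6.2  ⇒  cos φ₁ = cos 36° / √6.2 = 0.8090/2.490 = 0.3249.
φ₁ = arccos(0.3249) ≈ 71.0°.

71.0°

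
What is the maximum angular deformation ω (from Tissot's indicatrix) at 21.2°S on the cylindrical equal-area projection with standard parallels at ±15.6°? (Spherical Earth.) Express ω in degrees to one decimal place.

For cylindrical equal-area with standard parallel φ₀, h = cos φ / cos φ₀ and k = cos φ₀ / cos φ, so h·k = 1.
At 21.2°: h = 0.9680, k = 1.033; principal scales a = 1.033, b = 0.9680.
sin(ω/2) = (a − b)/(a + b) = 0.06510/2.001 = 0.03253, so ω = 2 arcsin(0.03253) ≈ 3.7°.

3.7°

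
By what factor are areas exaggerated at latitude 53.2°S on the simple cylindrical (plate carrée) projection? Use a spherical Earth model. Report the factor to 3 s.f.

For the equirectangular projection with φ₀ = 0 (plate carrée), h = 1 along meridians and k = sec φ along parallels.
Areal scale = h·k = 1 × sec φ; at 53.2°, h = 1.000, k = 1.669, so h·k = 1.669.

1.67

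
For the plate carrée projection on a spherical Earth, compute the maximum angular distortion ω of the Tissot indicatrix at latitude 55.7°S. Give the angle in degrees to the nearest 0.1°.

In the plate carrée (x = Rλ, y = Rφ), meridians are true-scale (h = 1) and parallels are stretched by k = sec φ.
At 55.7°: h = 1.000, k = 1.775; principal scales a = 1.775, b = 1.000.
sin(ω/2) = (a − b)/(a + b) = 0.7745/2.775 = 0.2792, so ω = 2 arcsin(0.2792) ≈ 32.4°.

32.4°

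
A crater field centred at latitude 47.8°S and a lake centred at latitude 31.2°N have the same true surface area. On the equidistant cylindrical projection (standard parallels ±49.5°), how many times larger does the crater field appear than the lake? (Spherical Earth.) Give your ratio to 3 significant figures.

1.27

With standard parallel φ₀ = 49.5°, the equirectangular projection gives x = Rλ cos φ₀, y = Rφ, so h = 1 and k = cos 49.5° / cos φ.
Areal scale at 47.8°: h·k = 1.000 × 0.9668 = 0.9668.
Areal scale at 31.2°: h·k = 1.000 × 0.7593 = 0.7593.
Ratio = 0.9668/0.7593 ≈ 1.27.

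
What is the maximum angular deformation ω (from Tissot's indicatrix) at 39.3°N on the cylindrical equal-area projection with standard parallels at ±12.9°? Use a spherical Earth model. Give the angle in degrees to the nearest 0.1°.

26.2°

A cylindrical equal-area projection with standard parallel φ₀ has meridian scale h = cos φ / cos φ₀ and parallel scale k = cos φ₀ / cos φ (so areas are preserved, h·k = 1).
At 39.3°: h = 0.7939, k = 1.260; principal scales a = 1.260, b = 0.7939.
sin(ω/2) = (a − b)/(a + b) = 0.4658/2.054 = 0.2268, so ω = 2 arcsin(0.2268) ≈ 26.2°.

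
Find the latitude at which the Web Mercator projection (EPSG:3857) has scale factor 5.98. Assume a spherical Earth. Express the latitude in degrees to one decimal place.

Mercator scale is k = sec φ = 1/cos φ.
1/cos φ = 5.98  ⇒  cos φ = 0.1672  ⇒  φ = arccos(0.1672) ≈ 80.4°.

80.4°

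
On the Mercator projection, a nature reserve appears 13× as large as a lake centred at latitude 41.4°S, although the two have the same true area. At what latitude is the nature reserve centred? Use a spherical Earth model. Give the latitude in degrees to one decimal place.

78.0°

For equal true areas on Mercator, apparent areas scale as sec²φ, so the ratio is cos²φ₂ / cos²φ₁.
cos²φ₂ / cos²φ₁ = 13  ⇒  cos φ₁ = cos 41.4° / √13 = 0.7501/3.606 = 0.2080.
φ₁ = arccos(0.2080) ≈ 78.0°.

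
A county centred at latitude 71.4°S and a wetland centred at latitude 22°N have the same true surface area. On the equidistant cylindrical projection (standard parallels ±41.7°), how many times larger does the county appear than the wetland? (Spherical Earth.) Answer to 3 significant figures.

The equidistant cylindrical projection with φ₀ = 41.7° has h = 1 (meridians true) and k = cos φ₀ / cos φ along parallels.
Areal scale at 71.4°: h·k = 1.000 × 2.341 = 2.341.
Areal scale at 22°: h·k = 1.000 × 0.8053 = 0.8053.
Ratio = 2.341/0.8053 ≈ 2.91.

2.91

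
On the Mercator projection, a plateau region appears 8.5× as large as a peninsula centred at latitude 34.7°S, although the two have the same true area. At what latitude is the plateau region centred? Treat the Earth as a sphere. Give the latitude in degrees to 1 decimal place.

73.6°

For equal true areas on Mercator, apparent areas scale as sec²φ, so the ratio is cos²φ₂ / cos²φ₁.
cos²φ₂ / cos²φ₁ = 8.5  ⇒  cos φ₁ = cos 34.7° / √8.5 = 0.8221/2.915 = 0.2820.
φ₁ = arccos(0.2820) ≈ 73.6°.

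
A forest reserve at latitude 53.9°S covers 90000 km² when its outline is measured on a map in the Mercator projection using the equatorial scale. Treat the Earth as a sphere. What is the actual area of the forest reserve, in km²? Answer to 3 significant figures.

For Mercator, h = k = sec φ (a conformal cylindrical projection has a single point scale, 1/cos φ).
Areal scale = k² = sec²φ = 1/cos²(53.9°) = 1/0.5892² = 2.881.
True area = apparent / (areal scale) = 90000 / 2.881 ≈ 31200 km².

31200 km²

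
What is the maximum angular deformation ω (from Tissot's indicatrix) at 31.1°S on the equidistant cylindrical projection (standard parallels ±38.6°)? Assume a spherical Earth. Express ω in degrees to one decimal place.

5.2°

The equidistant cylindrical projection with φ₀ = 38.6° has h = 1 (meridians true) and k = cos φ₀ / cos φ along parallels.
At 31.1°: h = 1.000, k = 0.9127; principal scales a = 1.000, b = 0.9127.
sin(ω/2) = (a − b)/(a + b) = 0.08729/1.913 = 0.04564, so ω = 2 arcsin(0.04564) ≈ 5.2°.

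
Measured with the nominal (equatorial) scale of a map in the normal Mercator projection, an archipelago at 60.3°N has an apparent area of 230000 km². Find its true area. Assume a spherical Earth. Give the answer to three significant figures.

56500 km²

For Mercator, h = k = sec φ (a conformal cylindrical projection has a single point scale, 1/cos φ).
Areal scale = k² = sec²φ = 1/cos²(60.3°) = 1/0.4955² = 4.074.
True area = apparent / (areal scale) = 230000 / 4.074 ≈ 56500 km².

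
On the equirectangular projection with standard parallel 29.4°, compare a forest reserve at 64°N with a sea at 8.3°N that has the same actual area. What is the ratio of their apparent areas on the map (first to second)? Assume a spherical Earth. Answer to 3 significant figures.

2.26

With standard parallel φ₀ = 29.4°, the equirectangular projection gives x = Rλ cos φ₀, y = Rφ, so h = 1 and k = cos 29.4° / cos φ.
Areal scale at 64°: h·k = 1.000 × 1.987 = 1.987.
Areal scale at 8.3°: h·k = 1.000 × 0.8804 = 0.8804.
Ratio = 1.987/0.8804 ≈ 2.26.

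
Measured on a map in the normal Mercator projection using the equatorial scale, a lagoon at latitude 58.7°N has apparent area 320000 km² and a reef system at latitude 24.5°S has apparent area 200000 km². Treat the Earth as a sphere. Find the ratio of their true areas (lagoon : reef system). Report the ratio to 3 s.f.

0.522

On Mercator the areal scale is sec²φ, so true area = apparent × cos²φ.
True area of lagoon: 320000 × cos²(58.7°) = 320000 × 0.2699 = 86370 km².
True area of reef system: 200000 × cos²(24.5°) = 200000 × 0.8280 = 165600 km².
Ratio = 86370 / 165600 ≈ 0.522.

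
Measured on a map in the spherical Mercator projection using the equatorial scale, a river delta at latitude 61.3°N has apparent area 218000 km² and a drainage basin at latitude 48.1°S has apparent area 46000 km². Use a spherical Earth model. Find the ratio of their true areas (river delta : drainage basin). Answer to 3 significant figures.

2.45

Since Mercator area scale is 1/cos²φ, the true area equals the apparent area multiplied by cos²φ.
True area of river delta: 218000 × cos²(61.3°) = 218000 × 0.2306 = 50270 km².
True area of drainage basin: 46000 × cos²(48.1°) = 46000 × 0.4460 = 20520 km².
Ratio = 50270 / 20520 ≈ 2.45.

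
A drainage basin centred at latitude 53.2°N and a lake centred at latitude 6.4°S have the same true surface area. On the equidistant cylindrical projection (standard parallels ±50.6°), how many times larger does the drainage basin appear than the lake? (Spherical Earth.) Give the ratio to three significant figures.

1.66

In the equirectangular projection with standard parallel φ₀ = 50.6° (x = Rλ cos φ₀, y = Rφ), meridians are true-scale (h = 1) and the parallel scale is k = cos φ₀ / cos φ.
Areal scale at 53.2°: h·k = 1.000 × 1.060 = 1.060.
Areal scale at 6.4°: h·k = 1.000 × 0.6387 = 0.6387.
Ratio = 1.060/0.6387 ≈ 1.66.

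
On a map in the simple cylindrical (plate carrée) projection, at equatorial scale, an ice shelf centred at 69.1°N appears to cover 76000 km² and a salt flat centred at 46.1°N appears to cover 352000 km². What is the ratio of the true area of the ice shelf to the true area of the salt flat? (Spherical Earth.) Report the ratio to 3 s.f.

Plate carrée has h = 1 and k = sec φ, giving areal scale sec φ; true area = (apparent area) · cos φ.
True area of ice shelf: 76000 × cos(69.1°) = 76000 × 0.3567 = 27110 km².
True area of salt flat: 352000 × cos(46.1°) = 352000 × 0.6934 = 244100 km².
Ratio = 27110 / 244100 ≈ 0.111.

0.111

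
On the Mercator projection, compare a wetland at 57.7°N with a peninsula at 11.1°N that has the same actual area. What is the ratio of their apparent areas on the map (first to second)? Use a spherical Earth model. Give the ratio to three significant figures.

Mercator areal scale is sec²φ.
At 57.7°: sec²(57.7°) = 1/0.5344² = 3.502.
At 11.1°: sec²(11.1°) = 1/0.9813² = 1.038.
Ratio = 3.502/1.038 = cos²(11.1°)/cos²(57.7°) ≈ 3.37.

3.37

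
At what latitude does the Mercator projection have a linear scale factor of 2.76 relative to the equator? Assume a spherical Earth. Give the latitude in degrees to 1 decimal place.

68.8°

Mercator scale is k = sec φ = 1/cos φ.
1/cos φ = 2.76  ⇒  cos φ = 0.3623  ⇒  φ = arccos(0.3623) ≈ 68.8°.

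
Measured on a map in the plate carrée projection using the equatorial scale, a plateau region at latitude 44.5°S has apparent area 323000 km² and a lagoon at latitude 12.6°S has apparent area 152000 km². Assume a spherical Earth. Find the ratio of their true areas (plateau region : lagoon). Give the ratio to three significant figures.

1.55

On the plate carrée, areal scale = h·k = 1 × sec φ, so true area = apparent × cos φ.
True area of plateau region: 323000 × cos(44.5°) = 323000 × 0.7133 = 230400 km².
True area of lagoon: 152000 × cos(12.6°) = 152000 × 0.9759 = 148300 km².
Ratio = 230400 / 148300 ≈ 1.55.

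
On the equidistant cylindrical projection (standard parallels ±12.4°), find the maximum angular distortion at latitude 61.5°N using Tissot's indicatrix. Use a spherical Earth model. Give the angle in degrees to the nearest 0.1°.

40.2°

In the equirectangular projection with standard parallel φ₀ = 12.4° (x = Rλ cos φ₀, y = Rφ), meridians are true-scale (h = 1) and the parallel scale is k = cos φ₀ / cos φ.
At 61.5°: h = 1.000, k = 2.047; principal scales a = 2.047, b = 1.000.
sin(ω/2) = (a − b)/(a + b) = 1.047/3.047 = 0.3436, so ω = 2 arcsin(0.3436) ≈ 40.2°.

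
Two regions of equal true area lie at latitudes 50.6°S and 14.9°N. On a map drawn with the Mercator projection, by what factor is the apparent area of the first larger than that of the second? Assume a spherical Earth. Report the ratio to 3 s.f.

2.32

Mercator areal scale is sec²φ.
At 50.6°: sec²(50.6°) = 1/0.6347² = 2.482.
At 14.9°: sec²(14.9°) = 1/0.9664² = 1.071.
Ratio = 2.482/1.071 = cos²(14.9°)/cos²(50.6°) ≈ 2.32.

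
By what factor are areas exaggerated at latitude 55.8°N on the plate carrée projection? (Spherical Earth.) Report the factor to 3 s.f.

For the equirectangular projection with φ₀ = 0 (plate carrée), h = 1 along meridians and k = sec φ along parallels.
Areal scale = h·k = 1 × sec φ; at 55.8°, h = 1.000, k = 1.779, so h·k = 1.779.

1.78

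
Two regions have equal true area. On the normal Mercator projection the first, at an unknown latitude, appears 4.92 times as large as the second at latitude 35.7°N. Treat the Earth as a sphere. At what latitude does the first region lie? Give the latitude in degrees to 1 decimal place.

68.5°

Mercator areal scale is sec²φ, so apparent-area ratio = sec²φ₁ / sec²φ₂ = cos²φ₂ / cos²φ₁.
cos²φ₂ / cos²φ₁ = 4.92  ⇒  cos φ₁ = cos 35.7° / √4.92 = 0.8121/2.218 = 0.3661.
φ₁ = arccos(0.3661) ≈ 68.5°.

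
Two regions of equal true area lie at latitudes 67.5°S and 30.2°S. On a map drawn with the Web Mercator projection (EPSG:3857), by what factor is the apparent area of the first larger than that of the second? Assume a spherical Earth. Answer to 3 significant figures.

On Mercator, area is exaggerated by sec²φ = 1/cos²φ.
At 67.5°: sec²(67.5°) = 1/0.3827² = 6.828.
At 30.2°: sec²(30.2°) = 1/0.8643² = 1.339.
Ratio = 6.828/1.339 = cos²(30.2°)/cos²(67.5°) ≈ 5.10.

5.10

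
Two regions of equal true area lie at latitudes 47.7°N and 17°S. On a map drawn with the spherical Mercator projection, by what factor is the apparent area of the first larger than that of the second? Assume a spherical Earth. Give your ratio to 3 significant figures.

Mercator is conformal with k = sec φ, so areal scale = k² = sec²φ.
At 47.7°: sec²(47.7°) = 1/0.6730² = 2.208.
At 17°: sec²(17°) = 1/0.9563² = 1.093.
Ratio = 2.208/1.093 = cos²(17°)/cos²(47.7°) ≈ 2.02.

2.02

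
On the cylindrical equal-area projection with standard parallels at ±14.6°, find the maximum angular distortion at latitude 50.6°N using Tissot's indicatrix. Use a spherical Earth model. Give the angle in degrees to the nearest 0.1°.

47.0°

Cylindrical equal-area (φ₀ = 14.6°): h = cos φ / cos 14.6° along meridians, k = cos 14.6° / cos φ along parallels; h·k = 1.
At 50.6°: h = 0.6559, k = 1.525; principal scales a = 1.525, b = 0.6559.
sin(ω/2) = (a − b)/(a + b) = 0.8687/2.181 = 0.3984, so ω = 2 arcsin(0.3984) ≈ 47.0°.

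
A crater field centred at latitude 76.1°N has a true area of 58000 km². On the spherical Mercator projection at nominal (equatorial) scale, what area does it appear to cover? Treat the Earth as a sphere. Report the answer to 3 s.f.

1010000 km²

Mercator is conformal, so the point scale is isotropic: h = k = sec φ = 1/cos φ.
Areal scale = k² = sec²φ = 1/cos²(76.1°) = 1/0.2402² = 17.33.
Apparent area = 58000 × 17.33 ≈ 1010000 km².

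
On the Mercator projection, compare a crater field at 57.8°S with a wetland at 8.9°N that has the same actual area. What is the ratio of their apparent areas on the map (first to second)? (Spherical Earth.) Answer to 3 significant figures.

3.44

Mercator is conformal with k = sec φ, so areal scale = k² = sec²φ.
At 57.8°: sec²(57.8°) = 1/0.5329² = 3.522.
At 8.9°: sec²(8.9°) = 1/0.9880² = 1.025.
Ratio = 3.522/1.025 = cos²(8.9°)/cos²(57.8°) ≈ 3.44.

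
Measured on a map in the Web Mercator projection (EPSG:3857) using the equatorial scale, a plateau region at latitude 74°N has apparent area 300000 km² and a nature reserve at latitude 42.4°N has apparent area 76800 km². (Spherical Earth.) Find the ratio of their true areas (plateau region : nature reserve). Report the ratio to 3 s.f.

On Mercator the areal scale is sec²φ, so true area = apparent × cos²φ.
True area of plateau region: 300000 × cos²(74°) = 300000 × 0.07598 = 22790 km².
True area of nature reserve: 76800 × cos²(42.4°) = 76800 × 0.5453 = 41880 km².
Ratio = 22790 / 41880 ≈ 0.544.

0.544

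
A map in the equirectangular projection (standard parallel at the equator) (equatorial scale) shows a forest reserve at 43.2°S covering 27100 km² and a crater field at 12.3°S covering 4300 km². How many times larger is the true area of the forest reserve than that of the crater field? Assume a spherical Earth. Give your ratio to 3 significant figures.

4.70

Plate carrée has h = 1 and k = sec φ, giving areal scale sec φ; true area = (apparent area) · cos φ.
True area of forest reserve: 27100 × cos(43.2°) = 27100 × 0.7290 = 19760 km².
True area of crater field: 4300 × cos(12.3°) = 4300 × 0.9770 = 4201 km².
Ratio = 19760 / 4201 ≈ 4.70.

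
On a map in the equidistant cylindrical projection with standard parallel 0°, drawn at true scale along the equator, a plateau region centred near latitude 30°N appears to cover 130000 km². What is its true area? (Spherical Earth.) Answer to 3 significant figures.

Plate carrée maps x = Rλ, y = Rφ. The meridian scale is h = 1 and the parallel scale is k = 1/cos φ = sec φ.
Areal scale = h·k = 1 × sec φ; at 30°, h = 1.000, k = 1.155, so h·k = 1.155.
True area = apparent / (areal scale) = 130000 / 1.155 ≈ 113000 km².

113000 km²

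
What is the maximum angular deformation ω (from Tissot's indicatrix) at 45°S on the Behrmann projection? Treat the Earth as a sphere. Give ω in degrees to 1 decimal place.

23.1°

The Behrmann projection is cylindrical equal-area with φ₀ = 30°. A cylindrical equal-area projection with standard parallel φ₀ has meridian scale h = cos φ / cos φ₀ and parallel scale k = cos φ₀ / cos φ (so areas are preserved, h·k = 1).
At 45°: h = 0.8165, k = 1.225; principal scales a = 1.225, b = 0.8165.
sin(ω/2) = (a − b)/(a + b) = 0.4082/2.041 = 0.2000, so ω = 2 arcsin(0.2000) ≈ 23.1°.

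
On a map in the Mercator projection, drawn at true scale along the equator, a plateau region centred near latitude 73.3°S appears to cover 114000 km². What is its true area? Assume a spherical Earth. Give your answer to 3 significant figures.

Mercator is conformal, so the point scale is isotropic: h = k = sec φ = 1/cos φ.
Areal scale = k² = sec²φ = 1/cos²(73.3°) = 1/0.2874² = 12.11.
True area = apparent / (areal scale) = 114000 / 12.11 ≈ 9410 km².

9410 km²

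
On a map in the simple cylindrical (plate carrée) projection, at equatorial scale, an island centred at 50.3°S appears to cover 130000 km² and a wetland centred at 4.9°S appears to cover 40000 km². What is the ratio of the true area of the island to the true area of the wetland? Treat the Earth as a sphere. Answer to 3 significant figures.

Plate carrée has h = 1 and k = sec φ, giving areal scale sec φ; true area = (apparent area) · cos φ.
True area of island: 130000 × cos(50.3°) = 130000 × 0.6388 = 83040 km².
True area of wetland: 40000 × cos(4.9°) = 40000 × 0.9963 = 39850 km².
Ratio = 83040 / 39850 ≈ 2.08.

2.08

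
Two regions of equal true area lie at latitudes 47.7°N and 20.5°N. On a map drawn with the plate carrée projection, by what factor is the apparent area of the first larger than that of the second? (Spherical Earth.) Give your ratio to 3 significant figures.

Plate carrée maps x = Rλ, y = Rφ. The meridian scale is h = 1 and the parallel scale is k = 1/cos φ = sec φ.
Areal scale at 47.7°: h·k = 1.000 × 1.486 = 1.486.
Areal scale at 20.5°: h·k = 1.000 × 1.068 = 1.068.
Ratio = 1.486/1.068 ≈ 1.39.

1.39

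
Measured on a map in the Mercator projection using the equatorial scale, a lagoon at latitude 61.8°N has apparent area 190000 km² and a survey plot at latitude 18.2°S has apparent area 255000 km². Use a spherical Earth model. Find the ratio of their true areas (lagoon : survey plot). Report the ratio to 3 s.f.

Mercator's areal exaggeration is sec²φ; hence true area = (apparent area) · cos²φ.
True area of lagoon: 190000 × cos²(61.8°) = 190000 × 0.2233 = 42430 km².
True area of survey plot: 255000 × cos²(18.2°) = 255000 × 0.9024 = 230100 km².
Ratio = 42430 / 230100 ≈ 0.184.

0.184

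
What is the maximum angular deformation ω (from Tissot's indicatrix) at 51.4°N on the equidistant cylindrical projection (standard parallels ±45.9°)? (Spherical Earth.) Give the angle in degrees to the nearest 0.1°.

In the equirectangular projection with standard parallel φ₀ = 45.9° (x = Rλ cos φ₀, y = Rφ), meridians are true-scale (h = 1) and the parallel scale is k = cos φ₀ / cos φ.
At 51.4°: h = 1.000, k = 1.115; principal scales a = 1.115, b = 1.000.
sin(ω/2) = (a − b)/(a + b) = 0.1155/2.115 = 0.05458, so ω = 2 arcsin(0.05458) ≈ 6.3°.

6.3°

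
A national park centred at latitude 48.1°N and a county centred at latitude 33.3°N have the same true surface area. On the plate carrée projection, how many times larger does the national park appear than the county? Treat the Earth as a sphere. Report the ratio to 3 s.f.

1.25

For the equirectangular projection with φ₀ = 0 (plate carrée), h = 1 along meridians and k = sec φ along parallels.
Areal scale at 48.1°: h·k = 1.000 × 1.497 = 1.497.
Areal scale at 33.3°: h·k = 1.000 × 1.196 = 1.196.
Ratio = 1.497/1.196 ≈ 1.25.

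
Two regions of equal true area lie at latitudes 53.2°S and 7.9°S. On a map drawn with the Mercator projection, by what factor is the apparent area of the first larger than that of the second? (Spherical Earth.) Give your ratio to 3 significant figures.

2.73

Mercator is conformal with k = sec φ, so areal scale = k² = sec²φ.
At 53.2°: sec²(53.2°) = 1/0.5990² = 2.787.
At 7.9°: sec²(7.9°) = 1/0.9905² = 1.019.
Ratio = 2.787/1.019 = cos²(7.9°)/cos²(53.2°) ≈ 2.73.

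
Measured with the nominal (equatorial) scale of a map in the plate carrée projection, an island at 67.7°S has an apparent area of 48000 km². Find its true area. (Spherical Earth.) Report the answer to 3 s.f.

18200 km²

In the plate carrée (x = Rλ, y = Rφ), meridians are true-scale (h = 1) and parallels are stretched by k = sec φ.
Areal scale = h·k = 1 × sec φ; at 67.7°, h = 1.000, k = 2.635, so h·k = 2.635.
True area = apparent / (areal scale) = 48000 / 2.635 ≈ 18200 km².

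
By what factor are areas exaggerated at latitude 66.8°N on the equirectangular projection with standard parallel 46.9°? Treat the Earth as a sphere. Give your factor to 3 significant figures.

1.73

The equidistant cylindrical projection with φ₀ = 46.9° has h = 1 (meridians true) and k = cos φ₀ / cos φ along parallels.
Areal scale = h·k = 1 × cos φ₀ / cos φ; at 66.8°, h = 1.000, k = 1.734, so h·k = 1.734.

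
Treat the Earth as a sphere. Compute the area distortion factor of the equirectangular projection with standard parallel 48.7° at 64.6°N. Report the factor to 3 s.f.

With standard parallel φ₀ = 48.7°, the equirectangular projection gives x = Rλ cos φ₀, y = Rφ, so h = 1 and k = cos 48.7° / cos φ.
Areal scale = h·k = 1 × cos φ₀ / cos φ; at 64.6°, h = 1.000, k = 1.539, so h·k = 1.539.

1.54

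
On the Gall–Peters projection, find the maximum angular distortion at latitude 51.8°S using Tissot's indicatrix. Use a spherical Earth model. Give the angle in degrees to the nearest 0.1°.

Gall–Peters is a cylindrical equal-area projection with standard parallels at ±45°. For cylindrical equal-area with standard parallel φ₀, h = cos φ / cos φ₀ and k = cos φ₀ / cos φ, so h·k = 1.
At 51.8°: h = 0.8746, k = 1.143; principal scales a = 1.143, b = 0.8746.
sin(ω/2) = (a − b)/(a + b) = 0.2689/2.018 = 0.1332, so ω = 2 arcsin(0.1332) ≈ 15.3°.

15.3°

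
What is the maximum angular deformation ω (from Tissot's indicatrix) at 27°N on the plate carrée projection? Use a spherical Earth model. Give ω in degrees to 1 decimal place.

6.6°

Plate carrée maps x = Rλ, y = Rφ. The meridian scale is h = 1 and the parallel scale is k = 1/cos φ = sec φ.
At 27°: h = 1.000, k = 1.122; principal scales a = 1.122, b = 1.000.
sin(ω/2) = (a − b)/(a + b) = 0.1223/2.122 = 0.05764, so ω = 2 arcsin(0.05764) ≈ 6.6°.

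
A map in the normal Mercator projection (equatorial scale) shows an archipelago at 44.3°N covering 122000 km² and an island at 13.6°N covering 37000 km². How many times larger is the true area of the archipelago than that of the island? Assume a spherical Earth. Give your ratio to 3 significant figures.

1.79

Mercator's areal exaggeration is sec²φ; hence true area = (apparent area) · cos²φ.
True area of archipelago: 122000 × cos²(44.3°) = 122000 × 0.5122 = 62490 km².
True area of island: 37000 × cos²(13.6°) = 37000 × 0.9447 = 34950 km².
Ratio = 62490 / 34950 ≈ 1.79.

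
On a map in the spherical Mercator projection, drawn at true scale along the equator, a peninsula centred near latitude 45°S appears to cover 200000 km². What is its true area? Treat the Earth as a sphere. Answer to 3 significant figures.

100000 km²

For Mercator, h = k = sec φ (a conformal cylindrical projection has a single point scale, 1/cos φ).
Areal scale = k² = sec²φ = 1/cos²(45°) = 1/0.7071² = 2.000.
True area = apparent / (areal scale) = 200000 / 2.000 ≈ 100000 km².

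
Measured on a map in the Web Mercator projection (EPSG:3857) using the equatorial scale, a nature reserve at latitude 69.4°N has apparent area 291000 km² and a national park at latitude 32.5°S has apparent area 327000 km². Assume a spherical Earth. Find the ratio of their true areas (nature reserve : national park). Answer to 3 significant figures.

Mercator's areal exaggeration is sec²φ; hence true area = (apparent area) · cos²φ.
True area of nature reserve: 291000 × cos²(69.4°) = 291000 × 0.1238 = 36020 km².
True area of national park: 327000 × cos²(32.5°) = 327000 × 0.7113 = 232600 km².
Ratio = 36020 / 232600 ≈ 0.155.

0.155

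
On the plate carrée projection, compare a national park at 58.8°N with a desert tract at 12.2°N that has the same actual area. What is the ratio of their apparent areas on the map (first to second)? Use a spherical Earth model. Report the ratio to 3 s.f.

Plate carrée maps x = Rλ, y = Rφ. The meridian scale is h = 1 and the parallel scale is k = 1/cos φ = sec φ.
Areal scale at 58.8°: h·k = 1.000 × 1.930 = 1.930.
Areal scale at 12.2°: h·k = 1.000 × 1.023 = 1.023.
Ratio = 1.930/1.023 ≈ 1.89.

1.89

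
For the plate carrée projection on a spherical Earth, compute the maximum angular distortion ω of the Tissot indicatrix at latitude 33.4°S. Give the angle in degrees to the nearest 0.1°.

For the equirectangular projection with φ₀ = 0 (plate carrée), h = 1 along meridians and k = sec φ along parallels.
At 33.4°: h = 1.000, k = 1.198; principal scales a = 1.198, b = 1.000.
sin(ω/2) = (a − b)/(a + b) = 0.1978/2.198 = 0.09001, so ω = 2 arcsin(0.09001) ≈ 10.3°.

10.3°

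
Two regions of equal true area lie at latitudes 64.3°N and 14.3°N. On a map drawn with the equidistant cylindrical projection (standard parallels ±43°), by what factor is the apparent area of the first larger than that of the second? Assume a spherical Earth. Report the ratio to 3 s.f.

The equidistant cylindrical projection with φ₀ = 43° has h = 1 (meridians true) and k = cos φ₀ / cos φ along parallels.
Areal scale at 64.3°: h·k = 1.000 × 1.686 = 1.686.
Areal scale at 14.3°: h·k = 1.000 × 0.7547 = 0.7547.
Ratio = 1.686/0.7547 ≈ 2.23.

2.23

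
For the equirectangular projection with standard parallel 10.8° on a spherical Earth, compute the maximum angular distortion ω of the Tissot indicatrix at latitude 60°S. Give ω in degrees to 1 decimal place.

With standard parallel φ₀ = 10.8°, the equirectangular projection gives x = Rλ cos φ₀, y = Rφ, so h = 1 and k = cos 10.8° / cos φ.
At 60°: h = 1.000, k = 1.965; principal scales a = 1.965, b = 1.000.
sin(ω/2) = (a − b)/(a + b) = 0.9646/2.965 = 0.3254, so ω = 2 arcsin(0.3254) ≈ 38.0°.

38.0°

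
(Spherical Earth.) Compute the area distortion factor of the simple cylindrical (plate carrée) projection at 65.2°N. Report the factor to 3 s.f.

For the equirectangular projection with φ₀ = 0 (plate carrée), h = 1 along meridians and k = sec φ along parallels.
Areal scale = h·k = 1 × sec φ; at 65.2°, h = 1.000, k = 2.384, so h·k = 2.384.

2.38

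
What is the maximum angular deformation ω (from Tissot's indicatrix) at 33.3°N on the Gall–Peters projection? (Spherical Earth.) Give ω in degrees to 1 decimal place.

The Gall–Peters projection is cylindrical equal-area with φ₀ = 45°. Cylindrical equal-area (φ₀ = 45°): h = cos φ / cos 45° along meridians, k = cos 45° / cos φ along parallels; h·k = 1.
At 33.3°: h = 1.182, k = 0.8460; principal scales a = 1.182, b = 0.8460.
sin(ω/2) = (a − b)/(a + b) = 0.3360/2.028 = 0.1657, so ω = 2 arcsin(0.1657) ≈ 19.1°.

19.1°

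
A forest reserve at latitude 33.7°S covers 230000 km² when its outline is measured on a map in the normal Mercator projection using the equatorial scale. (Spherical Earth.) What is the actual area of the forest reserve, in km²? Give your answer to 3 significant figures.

159000 km²

The Mercator projection is conformal; its linear scale factor is the same in every direction and equals sec φ = 1/cos φ.
Areal scale = k² = sec²φ = 1/cos²(33.7°) = 1/0.8320² = 1.445.
True area = apparent / (areal scale) = 230000 / 1.445 ≈ 159000 km².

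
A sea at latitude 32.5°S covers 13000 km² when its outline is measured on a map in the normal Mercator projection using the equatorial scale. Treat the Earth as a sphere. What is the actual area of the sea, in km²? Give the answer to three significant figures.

For Mercator, h = k = sec φ (a conformal cylindrical projection has a single point scale, 1/cos φ).
Areal scale = k² = sec²φ = 1/cos²(32.5°) = 1/0.8434² = 1.406.
True area = apparent / (areal scale) = 13000 / 1.406 ≈ 9250 km².

9250 km²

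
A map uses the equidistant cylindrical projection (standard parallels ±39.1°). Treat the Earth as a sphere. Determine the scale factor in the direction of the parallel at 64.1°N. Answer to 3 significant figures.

1.78

The equidistant cylindrical projection with φ₀ = 39.1° has h = 1 (meridians true) and k = cos φ₀ / cos φ along parallels.
k = cos 39.1° / cos 64.1° = 0.7760/0.4368 = 1.777.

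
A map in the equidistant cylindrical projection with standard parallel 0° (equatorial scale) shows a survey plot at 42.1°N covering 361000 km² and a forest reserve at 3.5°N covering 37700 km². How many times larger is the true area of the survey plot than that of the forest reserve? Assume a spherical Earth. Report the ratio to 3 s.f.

7.12

On the plate carrée, areal scale = h·k = 1 × sec φ, so true area = apparent × cos φ.
True area of survey plot: 361000 × cos(42.1°) = 361000 × 0.7420 = 267900 km².
True area of forest reserve: 37700 × cos(3.5°) = 37700 × 0.9981 = 37630 km².
Ratio = 267900 / 37630 ≈ 7.12.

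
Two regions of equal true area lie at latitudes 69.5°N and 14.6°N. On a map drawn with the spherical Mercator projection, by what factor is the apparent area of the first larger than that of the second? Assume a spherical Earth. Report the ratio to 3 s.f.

7.64

Mercator areal scale is sec²φ.
At 69.5°: sec²(69.5°) = 1/0.3502² = 8.154.
At 14.6°: sec²(14.6°) = 1/0.9677² = 1.068.
Ratio = 8.154/1.068 = cos²(14.6°)/cos²(69.5°) ≈ 7.64.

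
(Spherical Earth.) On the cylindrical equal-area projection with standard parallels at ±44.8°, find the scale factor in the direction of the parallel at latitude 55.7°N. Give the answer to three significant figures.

A cylindrical equal-area projection with standard parallel φ₀ has meridian scale h = cos φ / cos φ₀ and parallel scale k = cos φ₀ / cos φ (so areas are preserved, h·k = 1).
k = cos 44.8° / cos 55.7° = 0.7096/0.5635 = 1.259.

1.26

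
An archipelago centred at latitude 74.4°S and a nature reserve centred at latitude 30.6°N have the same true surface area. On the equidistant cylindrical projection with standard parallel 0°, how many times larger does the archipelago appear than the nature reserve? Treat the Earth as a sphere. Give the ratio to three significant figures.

Plate carrée maps x = Rλ, y = Rφ. The meridian scale is h = 1 and the parallel scale is k = 1/cos φ = sec φ.
Areal scale at 74.4°: h·k = 1.000 × 3.719 = 3.719.
Areal scale at 30.6°: h·k = 1.000 × 1.162 = 1.162.
Ratio = 3.719/1.162 ≈ 3.20.

3.20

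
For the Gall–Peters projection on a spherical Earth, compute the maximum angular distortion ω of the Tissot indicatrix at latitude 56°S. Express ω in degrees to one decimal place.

26.6°

Gall–Peters is a cylindrical equal-area projection with standard parallels at ±45°. For cylindrical equal-area with standard parallel φ₀, h = cos φ / cos φ₀ and k = cos φ₀ / cos φ, so h·k = 1.
At 56°: h = 0.7908, k = 1.265; principal scales a = 1.265, b = 0.7908.
sin(ω/2) = (a − b)/(a + b) = 0.4737/2.055 = 0.2305, so ω = 2 arcsin(0.2305) ≈ 26.6°.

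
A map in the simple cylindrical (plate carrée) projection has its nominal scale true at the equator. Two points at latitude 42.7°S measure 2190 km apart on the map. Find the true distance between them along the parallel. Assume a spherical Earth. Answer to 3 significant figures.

1610 km

In the plate carrée (x = Rλ, y = Rφ), meridians are true-scale (h = 1) and parallels are stretched by k = sec φ.
Along the parallel at 42.7°, map distances are exaggerated by k = sec 42.7° = 1.361.
True distance = 2190 / 1.361 = 2190 × cos 42.7° ≈ 1610 km.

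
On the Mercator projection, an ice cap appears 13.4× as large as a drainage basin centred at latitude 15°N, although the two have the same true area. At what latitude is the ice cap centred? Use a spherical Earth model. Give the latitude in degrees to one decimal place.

74.7°

Mercator areal scale is sec²φ, so apparent-area ratio = sec²φ₁ / sec²φ₂ = cos²φ₂ / cos²φ₁.
cos²φ₂ / cos²φ₁ = 13.4  ⇒  cos φ₁ = cos 15° / √13.4 = 0.9659/3.661 = 0.2639.
φ₁ = arccos(0.2639) ≈ 74.7°.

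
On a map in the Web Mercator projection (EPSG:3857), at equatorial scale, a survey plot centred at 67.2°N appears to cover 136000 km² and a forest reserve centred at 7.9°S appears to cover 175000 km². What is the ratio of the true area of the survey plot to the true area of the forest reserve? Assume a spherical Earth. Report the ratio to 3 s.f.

On Mercator the areal scale is sec²φ, so true area = apparent × cos²φ.
True area of survey plot: 136000 × cos²(67.2°) = 136000 × 0.1502 = 20420 km².
True area of forest reserve: 175000 × cos²(7.9°) = 175000 × 0.9811 = 171700 km².
Ratio = 20420 / 171700 ≈ 0.119.

0.119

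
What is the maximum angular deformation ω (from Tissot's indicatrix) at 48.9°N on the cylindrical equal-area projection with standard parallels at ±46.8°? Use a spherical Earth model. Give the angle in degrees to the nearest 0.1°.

For cylindrical equal-area with standard parallel φ₀, h = cos φ / cos φ₀ and k = cos φ₀ / cos φ, so h·k = 1.
At 48.9°: h = 0.9603, k = 1.041; principal scales a = 1.041, b = 0.9603.
sin(ω/2) = (a − b)/(a + b) = 0.08103/2.002 = 0.04048, so ω = 2 arcsin(0.04048) ≈ 4.6°.

4.6°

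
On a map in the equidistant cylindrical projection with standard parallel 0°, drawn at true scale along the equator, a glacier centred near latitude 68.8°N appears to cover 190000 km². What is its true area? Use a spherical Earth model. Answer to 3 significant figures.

In the plate carrée (x = Rλ, y = Rφ), meridians are true-scale (h = 1) and parallels are stretched by k = sec φ.
Areal scale = h·k = 1 × sec φ; at 68.8°, h = 1.000, k = 2.765, so h·k = 2.765.
True area = apparent / (areal scale) = 190000 / 2.765 ≈ 68700 km².

68700 km²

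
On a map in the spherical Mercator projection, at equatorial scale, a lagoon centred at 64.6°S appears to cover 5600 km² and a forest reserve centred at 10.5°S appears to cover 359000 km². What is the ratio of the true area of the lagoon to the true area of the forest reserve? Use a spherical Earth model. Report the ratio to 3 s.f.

0.00297

Since Mercator area scale is 1/cos²φ, the true area equals the apparent area multiplied by cos²φ.
True area of lagoon: 5600 × cos²(64.6°) = 5600 × 0.1840 = 1030 km².
True area of forest reserve: 359000 × cos²(10.5°) = 359000 × 0.9668 = 347100 km².
Ratio = 1030 / 347100 ≈ 0.00297.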